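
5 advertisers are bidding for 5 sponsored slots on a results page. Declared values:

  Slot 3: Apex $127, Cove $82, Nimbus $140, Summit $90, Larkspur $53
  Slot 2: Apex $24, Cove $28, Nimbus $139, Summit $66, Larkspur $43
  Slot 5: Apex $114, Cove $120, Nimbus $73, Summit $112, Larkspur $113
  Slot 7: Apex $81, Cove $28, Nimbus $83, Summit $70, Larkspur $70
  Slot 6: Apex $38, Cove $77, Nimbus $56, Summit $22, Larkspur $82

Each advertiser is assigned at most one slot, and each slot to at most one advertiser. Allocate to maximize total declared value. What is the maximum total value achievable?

Max total: $538

Optimal: Apex→Slot 3 ($127), Cove→Slot 5 ($120), Nimbus→Slot 2 ($139), Summit→Slot 7 ($70), Larkspur→Slot 6 ($82) — total 127+120+139+70+82 = $538.
Next-best assignment: Apex→Slot 3, Cove→Slot 6, Nimbus→Slot 2, Summit→Slot 7, Larkspur→Slot 5 = $526.
Swapping Cove↔Larkspur (Cove→Slot 6 $77, Larkspur→Slot 5 $113) loses 12.
Checked against all permutations: $538 is optimal.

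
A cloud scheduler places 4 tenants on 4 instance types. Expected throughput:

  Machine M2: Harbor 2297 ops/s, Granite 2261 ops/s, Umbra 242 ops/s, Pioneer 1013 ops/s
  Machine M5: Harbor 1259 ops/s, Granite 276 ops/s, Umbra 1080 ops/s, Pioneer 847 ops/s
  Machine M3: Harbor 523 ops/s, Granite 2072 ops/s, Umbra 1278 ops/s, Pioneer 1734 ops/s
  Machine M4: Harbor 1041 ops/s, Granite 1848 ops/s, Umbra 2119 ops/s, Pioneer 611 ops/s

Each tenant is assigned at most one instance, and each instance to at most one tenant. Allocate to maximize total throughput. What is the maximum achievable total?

Optimal: Harbor→Machine M5 (1259 ops/s), Granite→Machine M2 (2261 ops/s), Umbra→Machine M4 (2119 ops/s), Pioneer→Machine M3 (1734 ops/s) — total 1259+2261+2119+1734 = 7373 ops/s.
Column-greedy (each instance in turn goes to its best remaining tenant) gives 6060 ops/s, worse by 1313.
Next-best assignment: Harbor→Machine M2, Granite→Machine M3, Umbra→Machine M4, Pioneer→Machine M5 = 7335 ops/s.
No other one-to-one assignment exceeds 7373 ops/s.

Maximum total: 7373 ops/s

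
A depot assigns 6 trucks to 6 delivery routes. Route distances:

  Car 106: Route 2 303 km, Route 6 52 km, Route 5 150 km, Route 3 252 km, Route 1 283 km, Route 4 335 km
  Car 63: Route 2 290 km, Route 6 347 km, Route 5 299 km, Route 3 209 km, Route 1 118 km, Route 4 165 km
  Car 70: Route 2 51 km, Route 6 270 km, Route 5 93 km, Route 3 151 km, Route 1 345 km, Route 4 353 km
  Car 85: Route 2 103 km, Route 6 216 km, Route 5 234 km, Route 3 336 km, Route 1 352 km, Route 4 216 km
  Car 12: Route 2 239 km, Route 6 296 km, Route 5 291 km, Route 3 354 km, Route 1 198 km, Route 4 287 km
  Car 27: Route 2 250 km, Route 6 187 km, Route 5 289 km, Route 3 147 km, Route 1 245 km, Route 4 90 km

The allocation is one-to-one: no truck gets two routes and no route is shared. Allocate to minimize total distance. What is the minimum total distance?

Min total: 745 km

Optimal: Car 106→Route 6 (52 km), Car 63→Route 3 (209 km), Car 70→Route 5 (93 km), Car 85→Route 2 (103 km), Car 12→Route 1 (198 km), Car 27→Route 4 (90 km) — total 52+209+93+103+198+90 = 745 km.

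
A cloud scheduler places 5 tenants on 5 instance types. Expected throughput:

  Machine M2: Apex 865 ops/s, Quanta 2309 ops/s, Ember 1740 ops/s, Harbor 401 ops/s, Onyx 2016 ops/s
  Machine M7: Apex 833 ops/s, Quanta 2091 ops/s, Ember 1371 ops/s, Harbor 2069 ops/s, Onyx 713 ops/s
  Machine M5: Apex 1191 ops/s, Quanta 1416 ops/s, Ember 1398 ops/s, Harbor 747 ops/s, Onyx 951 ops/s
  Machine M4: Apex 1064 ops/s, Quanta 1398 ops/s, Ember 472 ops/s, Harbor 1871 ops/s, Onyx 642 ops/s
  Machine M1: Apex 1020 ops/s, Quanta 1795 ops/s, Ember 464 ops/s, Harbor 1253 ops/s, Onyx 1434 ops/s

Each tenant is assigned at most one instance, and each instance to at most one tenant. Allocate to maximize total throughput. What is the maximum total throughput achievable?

Treat this as an assignment problem: match each tenant to one instance.
Optimal: Apex→Machine M1 (1020 ops/s), Quanta→Machine M7 (2091 ops/s), Ember→Machine M5 (1398 ops/s), Harbor→Machine M4 (1871 ops/s), Onyx→Machine M2 (2016 ops/s) — total 1020+2091+1398+1871+2016 = 8396 ops/s.
Max-entry greedy (repeatedly take the single best remaining cell) gives 8274 ops/s, worse by 122.
Next-best assignment: Apex→Machine M4, Quanta→Machine M1, Ember→Machine M5, Harbor→Machine M7, Onyx→Machine M2 = 8342 ops/s.
Swapping Harbor↔Onyx (Harbor→Machine M2 401 ops/s, Onyx→Machine M4 642 ops/s) loses 2844.
Checked against all permutations: 8396 ops/s is optimal.

Max total: 8396 ops/s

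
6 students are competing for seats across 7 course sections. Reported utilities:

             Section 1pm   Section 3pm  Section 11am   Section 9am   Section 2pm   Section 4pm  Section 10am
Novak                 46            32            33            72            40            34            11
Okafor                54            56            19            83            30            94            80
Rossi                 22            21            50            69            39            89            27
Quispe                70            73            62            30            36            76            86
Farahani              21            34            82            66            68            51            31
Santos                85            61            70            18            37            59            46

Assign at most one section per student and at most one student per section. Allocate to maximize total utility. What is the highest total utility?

This is a one-to-one assignment (maximum-weight bipartite matching).
Optimal: Novak→Section 9am (72 points), Okafor→Section 10am (80 points), Rossi→Section 4pm (89 points), Quispe→Section 3pm (73 points), Farahani→Section 11am (82 points), Santos→Section 1pm (85 points) — total 72+80+89+73+82+85 = 481 points.
Max-entry greedy (repeatedly take the single best remaining cell) gives 458 points, worse by 23.
Next-best assignment: Novak→Section 9am, Okafor→Section 3pm, Rossi→Section 4pm, Quispe→Section 10am, Farahani→Section 11am, Santos→Section 1pm = 470 points.
No other one-to-one assignment exceeds 481 points.

Max total: 481 points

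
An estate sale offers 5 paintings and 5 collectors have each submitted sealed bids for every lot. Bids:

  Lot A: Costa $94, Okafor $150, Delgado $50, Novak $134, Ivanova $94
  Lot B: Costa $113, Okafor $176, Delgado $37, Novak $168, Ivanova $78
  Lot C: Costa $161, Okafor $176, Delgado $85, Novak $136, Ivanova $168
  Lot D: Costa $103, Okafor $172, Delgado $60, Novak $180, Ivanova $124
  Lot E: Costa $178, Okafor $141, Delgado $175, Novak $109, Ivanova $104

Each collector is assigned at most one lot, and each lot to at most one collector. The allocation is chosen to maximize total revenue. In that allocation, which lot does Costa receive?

This is the linear assignment problem.
Optimal: Costa→Lot A ($94), Okafor→Lot B ($176), Delgado→Lot E ($175), Novak→Lot D ($180), Ivanova→Lot C ($168) — total 94+176+175+180+168 = $793.
Row-greedy (each collector in turn takes its best remaining lot) gives $713, worse by 80.
Costa's own top lot is Lot E ($178), but forcing Costa→Lot E and reassigning the rest optimally gives only $752 — worse by 41.

Costa receives Lot A.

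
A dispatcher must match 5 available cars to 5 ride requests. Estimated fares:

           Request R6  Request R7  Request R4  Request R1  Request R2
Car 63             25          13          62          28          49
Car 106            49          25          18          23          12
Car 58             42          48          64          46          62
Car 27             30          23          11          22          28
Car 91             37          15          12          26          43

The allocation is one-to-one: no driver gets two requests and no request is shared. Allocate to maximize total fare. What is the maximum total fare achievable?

Treat this as an assignment problem: match each driver to one request.
Optimal: Car 63→Request R4 ($62), Car 106→Request R6 ($49), Car 58→Request R7 ($48), Car 27→Request R1 ($22), Car 91→Request R2 ($43) — total 62+49+48+22+43 = $224.
Column-greedy (each request in turn goes to its best remaining driver) gives $213, worse by 11.
Swapping Car 106↔Car 27 (Car 106→Request R1 $23, Car 27→Request R6 $30) loses 18.

Max total: $224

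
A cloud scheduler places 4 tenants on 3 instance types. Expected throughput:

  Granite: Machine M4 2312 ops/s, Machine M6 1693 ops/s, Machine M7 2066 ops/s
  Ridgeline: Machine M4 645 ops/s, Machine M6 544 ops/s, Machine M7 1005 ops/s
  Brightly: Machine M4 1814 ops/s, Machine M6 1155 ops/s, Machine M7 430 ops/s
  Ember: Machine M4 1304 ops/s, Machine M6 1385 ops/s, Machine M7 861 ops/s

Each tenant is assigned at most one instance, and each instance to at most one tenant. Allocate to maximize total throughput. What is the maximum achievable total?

Optimal: Brightly→Machine M4 (1814 ops/s), Ember→Machine M6 (1385 ops/s), Granite→Machine M7 (2066 ops/s) — total 1814+1385+2066 = 5265 ops/s.
Row-greedy (each tenant in turn takes its best remaining instance) gives 4472 ops/s, worse by 793.

Maximum total: 5265 ops/s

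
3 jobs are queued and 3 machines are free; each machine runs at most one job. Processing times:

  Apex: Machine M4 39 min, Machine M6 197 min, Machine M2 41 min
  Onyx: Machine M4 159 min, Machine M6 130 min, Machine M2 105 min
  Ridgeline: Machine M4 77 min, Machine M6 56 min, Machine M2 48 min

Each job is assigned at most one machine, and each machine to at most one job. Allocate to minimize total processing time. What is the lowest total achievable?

Optimal: Apex→Machine M4 (39 min), Onyx→Machine M2 (105 min), Ridgeline→Machine M6 (56 min) — total 39+105+56 = 200 min.
Min-entry greedy (repeatedly take the single cheapest remaining cell) gives 217 min, worse by 17.
Swapping Apex↔Onyx (Apex→Machine M2 41 min, Onyx→Machine M4 159 min) adds 56.
Checked against all permutations: 200 min is optimal.

Minimum total: 200 min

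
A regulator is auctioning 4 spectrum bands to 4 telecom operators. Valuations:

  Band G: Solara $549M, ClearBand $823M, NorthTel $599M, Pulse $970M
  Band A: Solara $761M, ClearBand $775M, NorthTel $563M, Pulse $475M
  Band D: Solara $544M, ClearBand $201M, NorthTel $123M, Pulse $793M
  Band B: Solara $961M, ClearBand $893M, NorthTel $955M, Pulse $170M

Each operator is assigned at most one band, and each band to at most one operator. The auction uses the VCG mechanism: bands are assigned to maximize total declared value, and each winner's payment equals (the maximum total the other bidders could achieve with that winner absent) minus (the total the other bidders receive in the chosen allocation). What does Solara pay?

Solara pays $129M.

Efficient allocation: Solara→Band A ($761M), ClearBand→Band G ($823M), NorthTel→Band B ($955M), Pulse→Band D ($793M); total welfare W = $3332M.
Solara receives Band A at value $761M, so the others get W − 761 = $2571M.
Without Solara: best allocation of the remaining 3 bidders over all 4 bands is ClearBand→Band A ($775M), NorthTel→Band B ($955M), Pulse→Band G ($970M), total $2700M.
VCG payment = (others' best without Solara) − (others' welfare with Solara) = 2700 − 2571 = $129M.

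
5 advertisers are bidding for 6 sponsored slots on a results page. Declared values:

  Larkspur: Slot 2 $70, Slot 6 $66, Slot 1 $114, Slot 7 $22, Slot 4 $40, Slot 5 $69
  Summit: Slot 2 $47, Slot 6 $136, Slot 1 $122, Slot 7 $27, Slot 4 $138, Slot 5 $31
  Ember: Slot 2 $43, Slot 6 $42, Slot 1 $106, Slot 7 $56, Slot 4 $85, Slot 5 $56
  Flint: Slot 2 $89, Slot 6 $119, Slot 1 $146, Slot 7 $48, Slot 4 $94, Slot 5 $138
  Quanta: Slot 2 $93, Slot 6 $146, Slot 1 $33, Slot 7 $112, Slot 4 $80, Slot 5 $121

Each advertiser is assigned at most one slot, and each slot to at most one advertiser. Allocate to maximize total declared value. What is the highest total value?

Max total: $598

Optimal: Larkspur→Slot 2 ($70), Summit→Slot 4 ($138), Ember→Slot 1 ($106), Flint→Slot 5 ($138), Quanta→Slot 6 ($146) — total 70+138+106+138+146 = $598.
Max-entry greedy (repeatedly take the single best remaining cell) gives $556, worse by 42.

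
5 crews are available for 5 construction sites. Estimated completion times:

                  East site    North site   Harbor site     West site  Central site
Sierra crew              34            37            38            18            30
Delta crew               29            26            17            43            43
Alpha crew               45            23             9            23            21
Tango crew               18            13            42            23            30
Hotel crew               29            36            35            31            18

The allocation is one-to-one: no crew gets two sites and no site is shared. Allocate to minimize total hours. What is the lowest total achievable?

Treat this as an assignment problem: match each crew to one site.
Optimal: Sierra crew→West site (18 hours), Delta crew→East site (29 hours), Alpha crew→Harbor site (9 hours), Tango crew→North site (13 hours), Hotel crew→Central site (18 hours) — total 18+29+9+13+18 = 87 hours.
Row-greedy (each crew in turn takes its cheapest remaining site) gives 98 hours, worse by 11.
Checked against all permutations: 87 hours is optimal.

Minimum total: 87 hours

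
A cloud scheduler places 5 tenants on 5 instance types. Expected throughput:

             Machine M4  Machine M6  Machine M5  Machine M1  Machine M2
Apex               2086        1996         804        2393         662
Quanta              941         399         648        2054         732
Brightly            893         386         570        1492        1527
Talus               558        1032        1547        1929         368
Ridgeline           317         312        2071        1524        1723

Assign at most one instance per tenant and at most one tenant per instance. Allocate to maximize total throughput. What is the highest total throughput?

Treat this as an assignment problem: match each tenant to one instance.
Optimal: Apex→Machine M4 (2086 ops/s), Quanta→Machine M1 (2054 ops/s), Brightly→Machine M2 (1527 ops/s), Talus→Machine M6 (1032 ops/s), Ridgeline→Machine M5 (2071 ops/s) — total 2086+2054+1527+1032+2071 = 8770 ops/s.
Row-greedy (each tenant in turn takes its best remaining instance) gives 6720 ops/s, worse by 2050.
Every other assignment is strictly worse.

Max total: 8770 ops/s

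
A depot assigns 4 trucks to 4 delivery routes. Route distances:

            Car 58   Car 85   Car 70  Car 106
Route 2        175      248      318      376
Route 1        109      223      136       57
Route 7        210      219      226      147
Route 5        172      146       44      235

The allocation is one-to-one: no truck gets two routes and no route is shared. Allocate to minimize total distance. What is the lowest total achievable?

Minimum total: 495 km

This is the linear assignment problem.
Optimal: Car 58→Route 2 (175 km), Car 85→Route 7 (219 km), Car 70→Route 5 (44 km), Car 106→Route 1 (57 km) — total 175+219+44+57 = 495 km.
Row-greedy (each truck in turn takes its cheapest remaining route) gives 857 km, worse by 362.
Next-best assignment: Car 58→Route 1, Car 85→Route 2, Car 70→Route 5, Car 106→Route 7 = 548 km.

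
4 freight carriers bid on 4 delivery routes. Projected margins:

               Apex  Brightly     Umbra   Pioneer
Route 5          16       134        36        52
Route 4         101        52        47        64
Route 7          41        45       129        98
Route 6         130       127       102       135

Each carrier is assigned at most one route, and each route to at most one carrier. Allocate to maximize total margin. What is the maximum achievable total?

Max total: $499k

Optimal: Apex→Route 4 ($101k), Brightly→Route 5 ($134k), Umbra→Route 7 ($129k), Pioneer→Route 6 ($135k) — total 101+134+129+135 = $499k.
Row-greedy (each carrier in turn takes its best remaining route) gives $457k, worse by 42.
Next-best assignment: Apex→Route 6, Brightly→Route 5, Umbra→Route 7, Pioneer→Route 4 = $457k.
Swapping Umbra↔Apex (Umbra→Route 4 $47k, Apex→Route 7 $41k) loses 142.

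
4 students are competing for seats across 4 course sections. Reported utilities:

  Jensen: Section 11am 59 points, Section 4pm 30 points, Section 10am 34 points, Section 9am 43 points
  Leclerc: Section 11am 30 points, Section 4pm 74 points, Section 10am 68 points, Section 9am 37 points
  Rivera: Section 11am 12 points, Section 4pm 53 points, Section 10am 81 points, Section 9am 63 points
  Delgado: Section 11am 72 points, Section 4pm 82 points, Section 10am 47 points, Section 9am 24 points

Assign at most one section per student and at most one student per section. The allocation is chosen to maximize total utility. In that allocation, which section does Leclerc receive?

Treat this as an assignment problem: match each student to one section.
Optimal: Jensen→Section 11am (59 points), Leclerc→Section 10am (68 points), Rivera→Section 9am (63 points), Delgado→Section 4pm (82 points) — total 59+68+63+82 = 272 points.
Swapping Leclerc↔Delgado (Leclerc→Section 4pm 74 points, Delgado→Section 10am 47 points) loses 29.
Every other assignment is strictly worse.
Leclerc's own top section is Section 4pm (74 points), but forcing Leclerc→Section 4pm and reassigning the rest optimally gives only 270 points — worse by 2.

Leclerc receives Section 10am.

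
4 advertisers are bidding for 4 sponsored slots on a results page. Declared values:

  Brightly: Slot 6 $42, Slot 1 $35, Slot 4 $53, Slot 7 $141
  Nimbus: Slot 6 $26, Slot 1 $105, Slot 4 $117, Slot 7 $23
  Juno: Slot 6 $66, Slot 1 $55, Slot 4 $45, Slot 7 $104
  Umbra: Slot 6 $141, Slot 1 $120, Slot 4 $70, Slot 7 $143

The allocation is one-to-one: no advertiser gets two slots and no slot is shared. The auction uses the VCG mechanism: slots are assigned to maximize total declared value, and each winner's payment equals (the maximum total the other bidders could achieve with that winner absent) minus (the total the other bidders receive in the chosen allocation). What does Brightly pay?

Efficient allocation: Brightly→Slot 7 ($141), Nimbus→Slot 4 ($117), Juno→Slot 1 ($55), Umbra→Slot 6 ($141); total welfare W = $454.
Brightly receives Slot 7 at value $141, so the others get W − 141 = $313.
Without Brightly: best allocation of the remaining 3 bidders over all 4 slots is Nimbus→Slot 4 ($117), Juno→Slot 7 ($104), Umbra→Slot 6 ($141), total $362.
VCG payment = (others' best without Brightly) − (others' welfare with Brightly) = 362 − 313 = $49.

Brightly pays $49.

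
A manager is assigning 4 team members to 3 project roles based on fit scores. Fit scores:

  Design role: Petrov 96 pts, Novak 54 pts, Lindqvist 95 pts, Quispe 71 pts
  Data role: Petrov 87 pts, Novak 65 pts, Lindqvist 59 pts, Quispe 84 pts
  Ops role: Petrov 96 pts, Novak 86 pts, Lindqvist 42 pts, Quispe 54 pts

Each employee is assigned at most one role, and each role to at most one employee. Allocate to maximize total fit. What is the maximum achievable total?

Maximum total: 275 pts

Treat this as an assignment problem: match each employee to one role.
Optimal: Lindqvist→Design role (95 pts), Quispe→Data role (84 pts), Petrov→Ops role (96 pts) — total 95+84+96 = 275 pts.
Row-greedy (each employee in turn takes its best remaining role) gives 241 pts, worse by 34.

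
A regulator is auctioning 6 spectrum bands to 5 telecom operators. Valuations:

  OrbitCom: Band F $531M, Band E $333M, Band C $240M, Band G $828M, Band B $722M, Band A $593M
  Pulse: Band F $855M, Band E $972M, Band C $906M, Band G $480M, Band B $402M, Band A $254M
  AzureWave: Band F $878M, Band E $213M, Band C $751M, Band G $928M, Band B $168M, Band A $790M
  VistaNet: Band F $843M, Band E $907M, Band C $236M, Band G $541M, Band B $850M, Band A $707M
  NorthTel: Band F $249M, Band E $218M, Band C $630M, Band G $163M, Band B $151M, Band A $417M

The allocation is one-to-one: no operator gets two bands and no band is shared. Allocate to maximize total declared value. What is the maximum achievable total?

Maximum total: $4158M

Treat this as an assignment problem: match each operator to one band.
Optimal: OrbitCom→Band G ($828M), Pulse→Band E ($972M), AzureWave→Band F ($878M), VistaNet→Band B ($850M), NorthTel→Band C ($630M) — total 828+972+878+850+630 = $4158M.
Max-entry greedy (repeatedly take the single best remaining cell) gives $3973M, worse by 185.
Next-best assignment: OrbitCom→Band B, Pulse→Band E, AzureWave→Band G, VistaNet→Band F, NorthTel→Band C = $4095M.
Checked against all permutations: $4158M is optimal.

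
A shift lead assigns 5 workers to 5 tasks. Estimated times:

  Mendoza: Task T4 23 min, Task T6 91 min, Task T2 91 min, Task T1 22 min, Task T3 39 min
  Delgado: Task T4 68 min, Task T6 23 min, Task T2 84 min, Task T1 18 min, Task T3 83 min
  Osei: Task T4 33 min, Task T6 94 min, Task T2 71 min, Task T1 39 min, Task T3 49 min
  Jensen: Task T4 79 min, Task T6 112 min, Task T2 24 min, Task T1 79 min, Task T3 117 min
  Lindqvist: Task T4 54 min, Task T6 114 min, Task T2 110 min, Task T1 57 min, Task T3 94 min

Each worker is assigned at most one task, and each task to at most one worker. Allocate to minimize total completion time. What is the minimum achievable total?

Treat this as an assignment problem: match each worker to one task.
Optimal: Mendoza→Task T1 (22 min), Delgado→Task T6 (23 min), Osei→Task T3 (49 min), Jensen→Task T2 (24 min), Lindqvist→Task T4 (54 min) — total 22+23+49+24+54 = 172 min.
Min-entry greedy (repeatedly take the single cheapest remaining cell) gives 228 min, worse by 56.
Swapping Lindqvist↔Delgado (Lindqvist→Task T6 114 min, Delgado→Task T4 68 min) adds 105.

Min total: 172 min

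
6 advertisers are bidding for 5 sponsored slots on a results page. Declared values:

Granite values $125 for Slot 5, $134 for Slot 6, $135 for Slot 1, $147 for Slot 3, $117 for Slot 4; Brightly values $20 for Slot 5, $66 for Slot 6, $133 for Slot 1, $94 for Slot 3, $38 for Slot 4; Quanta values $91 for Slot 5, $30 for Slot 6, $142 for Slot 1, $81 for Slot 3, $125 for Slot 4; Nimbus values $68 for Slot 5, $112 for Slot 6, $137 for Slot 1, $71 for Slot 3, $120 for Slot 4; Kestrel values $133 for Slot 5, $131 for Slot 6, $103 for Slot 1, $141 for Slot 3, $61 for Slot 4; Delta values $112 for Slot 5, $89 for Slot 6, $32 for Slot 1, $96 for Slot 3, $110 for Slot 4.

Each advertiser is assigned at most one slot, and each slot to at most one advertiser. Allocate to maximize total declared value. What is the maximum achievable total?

Max total: $652

Optimal: Delta→Slot 5 ($112), Kestrel→Slot 6 ($131), Quanta→Slot 1 ($142), Granite→Slot 3 ($147), Nimbus→Slot 4 ($120) — total 112+131+142+147+120 = $652.
Max-entry greedy (repeatedly take the single best remaining cell) gives $631, worse by 21.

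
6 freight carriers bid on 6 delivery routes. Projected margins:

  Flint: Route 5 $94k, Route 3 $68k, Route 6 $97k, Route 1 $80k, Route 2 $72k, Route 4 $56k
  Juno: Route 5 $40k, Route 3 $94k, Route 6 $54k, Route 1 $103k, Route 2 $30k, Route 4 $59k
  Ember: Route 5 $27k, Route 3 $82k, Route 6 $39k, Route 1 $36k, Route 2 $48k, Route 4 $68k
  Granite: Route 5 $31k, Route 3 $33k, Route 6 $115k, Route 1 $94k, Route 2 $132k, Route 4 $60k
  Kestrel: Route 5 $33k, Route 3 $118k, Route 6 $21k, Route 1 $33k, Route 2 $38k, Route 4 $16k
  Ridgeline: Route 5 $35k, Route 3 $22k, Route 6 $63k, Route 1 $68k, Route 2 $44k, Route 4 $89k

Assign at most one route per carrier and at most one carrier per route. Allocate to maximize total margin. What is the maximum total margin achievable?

Max total: $578k

Optimal: Flint→Route 5 ($94k), Juno→Route 1 ($103k), Ember→Route 4 ($68k), Granite→Route 2 ($132k), Kestrel→Route 3 ($118k), Ridgeline→Route 6 ($63k) — total 94+103+68+132+118+63 = $578k.
Row-greedy (each carrier in turn takes its best remaining route) gives $536k, worse by 42.
Swapping Granite↔Ember (Granite→Route 4 $60k, Ember→Route 2 $48k) loses 92.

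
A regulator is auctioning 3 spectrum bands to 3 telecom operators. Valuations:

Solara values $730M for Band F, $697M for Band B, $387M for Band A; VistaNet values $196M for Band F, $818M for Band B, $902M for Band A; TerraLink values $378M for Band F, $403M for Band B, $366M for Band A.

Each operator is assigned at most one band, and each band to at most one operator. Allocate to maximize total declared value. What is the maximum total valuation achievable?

Max total: $2035M

This is the linear assignment problem.
Optimal: Solara→Band F ($730M), VistaNet→Band A ($902M), TerraLink→Band B ($403M) — total 730+902+403 = $2035M.
Column-greedy (each band in turn goes to its best remaining operator) gives $1914M, worse by 121.
Next-best assignment: Solara→Band B, VistaNet→Band A, TerraLink→Band F = $1977M.
No other one-to-one assignment exceeds $2035M.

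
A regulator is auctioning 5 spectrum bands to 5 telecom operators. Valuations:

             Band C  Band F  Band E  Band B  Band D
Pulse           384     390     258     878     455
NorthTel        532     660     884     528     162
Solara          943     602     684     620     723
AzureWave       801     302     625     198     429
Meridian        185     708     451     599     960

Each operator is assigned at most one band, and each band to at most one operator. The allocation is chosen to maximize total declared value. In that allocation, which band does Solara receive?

Solara receives Band F.

This is a one-to-one assignment (maximum-weight bipartite matching).
Optimal: Pulse→Band B ($878M), NorthTel→Band E ($884M), Solara→Band F ($602M), AzureWave→Band C ($801M), Meridian→Band D ($960M) — total 878+884+602+801+960 = $4125M.
Next-best assignment: Pulse→Band B, NorthTel→Band F, Solara→Band C, AzureWave→Band E, Meridian→Band D = $4066M.
Swapping Meridian↔NorthTel (Meridian→Band E $451M, NorthTel→Band D $162M) loses 1231.
Checked against all permutations: $4125M is optimal.
Solara's own top band is Band C ($943M), but forcing Solara→Band C and reassigning the rest optimally gives only $4066M — worse by 59.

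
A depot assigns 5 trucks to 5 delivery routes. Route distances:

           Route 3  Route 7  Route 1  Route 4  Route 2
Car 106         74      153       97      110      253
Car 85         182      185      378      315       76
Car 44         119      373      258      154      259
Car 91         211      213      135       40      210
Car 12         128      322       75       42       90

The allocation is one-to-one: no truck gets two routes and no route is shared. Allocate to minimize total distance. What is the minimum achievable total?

Minimum total: 463 km

Optimal: Car 106→Route 7 (153 km), Car 85→Route 2 (76 km), Car 44→Route 3 (119 km), Car 91→Route 4 (40 km), Car 12→Route 1 (75 km) — total 153+76+119+40+75 = 463 km.
Swapping Car 44↔Car 91 (Car 44→Route 4 154 km, Car 91→Route 3 211 km) adds 206.
Every other assignment is strictly worse.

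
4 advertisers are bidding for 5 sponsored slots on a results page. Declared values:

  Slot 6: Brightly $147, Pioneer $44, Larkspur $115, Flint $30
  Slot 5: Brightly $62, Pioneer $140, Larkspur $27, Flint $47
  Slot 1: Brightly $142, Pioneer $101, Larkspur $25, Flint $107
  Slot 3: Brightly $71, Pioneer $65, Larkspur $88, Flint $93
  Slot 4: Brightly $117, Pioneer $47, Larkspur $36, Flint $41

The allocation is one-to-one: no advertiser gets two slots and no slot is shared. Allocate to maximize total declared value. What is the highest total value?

This is the linear assignment problem.
Optimal: Brightly→Slot 1 ($142), Pioneer→Slot 5 ($140), Larkspur→Slot 6 ($115), Flint→Slot 3 ($93) — total 142+140+115+93 = $490.
Max-entry greedy (repeatedly take the single best remaining cell) gives $482, worse by 8.
Every other assignment is strictly worse.

Max total: $490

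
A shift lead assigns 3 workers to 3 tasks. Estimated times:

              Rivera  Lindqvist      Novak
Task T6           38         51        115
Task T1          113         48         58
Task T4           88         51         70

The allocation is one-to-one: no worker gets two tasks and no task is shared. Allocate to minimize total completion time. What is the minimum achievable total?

Minimum total: 147 min

Optimal: Rivera→Task T6 (38 min), Lindqvist→Task T4 (51 min), Novak→Task T1 (58 min) — total 38+51+58 = 147 min.
Row-greedy (each worker in turn takes its cheapest remaining task) gives 156 min, worse by 9.
Next-best assignment: Rivera→Task T6, Lindqvist→Task T1, Novak→Task T4 = 156 min.
Swapping Novak↔Rivera (Novak→Task T6 115 min, Rivera→Task T1 113 min) adds 132.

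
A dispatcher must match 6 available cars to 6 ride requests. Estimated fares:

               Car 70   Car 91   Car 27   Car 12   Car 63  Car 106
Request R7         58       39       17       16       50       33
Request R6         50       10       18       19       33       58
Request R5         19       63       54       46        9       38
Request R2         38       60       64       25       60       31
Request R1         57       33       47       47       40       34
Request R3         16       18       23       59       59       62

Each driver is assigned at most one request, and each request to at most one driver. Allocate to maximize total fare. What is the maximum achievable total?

Optimal: Car 70→Request R1 ($57), Car 91→Request R5 ($63), Car 27→Request R2 ($64), Car 12→Request R3 ($59), Car 63→Request R7 ($50), Car 106→Request R6 ($58) — total 57+63+64+59+50+58 = $351.
Column-greedy (each request in turn goes to its best remaining driver) gives $349, worse by 2.
Checked against all permutations: $351 is optimal.

Maximum total: $351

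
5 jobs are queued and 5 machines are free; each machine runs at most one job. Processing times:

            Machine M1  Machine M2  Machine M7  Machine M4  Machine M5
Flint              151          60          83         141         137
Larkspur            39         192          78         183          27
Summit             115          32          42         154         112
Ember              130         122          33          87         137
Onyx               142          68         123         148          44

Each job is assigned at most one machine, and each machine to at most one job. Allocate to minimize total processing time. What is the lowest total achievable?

This is a one-to-one assignment (minimum-cost bipartite matching).
Optimal: Flint→Machine M2 (60 min), Larkspur→Machine M1 (39 min), Summit→Machine M7 (42 min), Ember→Machine M4 (87 min), Onyx→Machine M5 (44 min) — total 60+39+42+87+44 = 272 min.
Min-entry greedy (repeatedly take the single cheapest remaining cell) gives 375 min, worse by 103.
Swapping Flint↔Ember (Flint→Machine M4 141 min, Ember→Machine M2 122 min) adds 116.
No other one-to-one assignment undercuts 272 min.

Minimum total: 272 min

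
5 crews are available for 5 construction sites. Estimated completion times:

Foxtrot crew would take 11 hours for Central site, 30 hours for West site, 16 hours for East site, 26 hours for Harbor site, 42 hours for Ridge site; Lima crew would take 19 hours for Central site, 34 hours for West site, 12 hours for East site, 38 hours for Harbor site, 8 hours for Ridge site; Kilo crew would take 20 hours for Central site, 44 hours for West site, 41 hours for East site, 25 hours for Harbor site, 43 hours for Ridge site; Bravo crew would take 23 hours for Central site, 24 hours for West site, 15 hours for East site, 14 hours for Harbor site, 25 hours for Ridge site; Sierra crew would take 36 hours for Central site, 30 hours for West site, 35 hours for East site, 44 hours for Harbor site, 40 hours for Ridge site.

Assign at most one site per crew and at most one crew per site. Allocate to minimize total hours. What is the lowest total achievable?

Min total: 88 hours

Optimal: Foxtrot crew→East site (16 hours), Lima crew→Ridge site (8 hours), Kilo crew→Central site (20 hours), Bravo crew→Harbor site (14 hours), Sierra crew→West site (30 hours) — total 16+8+20+14+30 = 88 hours.
Column-greedy (each site in turn goes to its cheapest remaining crew) gives 112 hours, worse by 24.
Next-best assignment: Foxtrot crew→Central site, Lima crew→Ridge site, Kilo crew→Harbor site, Bravo crew→East site, Sierra crew→West site = 89 hours.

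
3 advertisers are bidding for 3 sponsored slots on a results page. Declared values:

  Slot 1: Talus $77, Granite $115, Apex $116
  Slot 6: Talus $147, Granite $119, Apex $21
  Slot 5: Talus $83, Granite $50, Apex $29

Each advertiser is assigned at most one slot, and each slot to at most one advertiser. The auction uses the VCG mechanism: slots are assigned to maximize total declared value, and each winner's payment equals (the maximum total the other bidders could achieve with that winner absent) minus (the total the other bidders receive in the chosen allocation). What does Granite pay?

Granite pays $64.

Efficient allocation: Talus→Slot 5 ($83), Granite→Slot 6 ($119), Apex→Slot 1 ($116); total welfare W = $318.
Granite receives Slot 6 at value $119, so the others get W − 119 = $199.
Without Granite: best allocation of the remaining 2 bidders over all 3 slots is Talus→Slot 6 ($147), Apex→Slot 1 ($116), total $263.
VCG payment = (others' best without Granite) − (others' welfare with Granite) = 263 − 199 = $64.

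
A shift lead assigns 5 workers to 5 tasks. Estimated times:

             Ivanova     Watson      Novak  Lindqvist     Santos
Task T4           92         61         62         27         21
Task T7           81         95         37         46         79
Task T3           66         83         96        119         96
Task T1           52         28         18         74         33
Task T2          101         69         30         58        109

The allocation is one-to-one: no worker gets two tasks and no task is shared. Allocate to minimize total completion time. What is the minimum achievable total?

Optimal: Ivanova→Task T3 (66 min), Watson→Task T1 (28 min), Novak→Task T2 (30 min), Lindqvist→Task T7 (46 min), Santos→Task T4 (21 min) — total 66+28+30+46+21 = 191 min.
Min-entry greedy (repeatedly take the single cheapest remaining cell) gives 220 min, worse by 29.
Swapping Novak↔Watson (Novak→Task T1 18 min, Watson→Task T2 69 min) adds 29.

Min total: 191 min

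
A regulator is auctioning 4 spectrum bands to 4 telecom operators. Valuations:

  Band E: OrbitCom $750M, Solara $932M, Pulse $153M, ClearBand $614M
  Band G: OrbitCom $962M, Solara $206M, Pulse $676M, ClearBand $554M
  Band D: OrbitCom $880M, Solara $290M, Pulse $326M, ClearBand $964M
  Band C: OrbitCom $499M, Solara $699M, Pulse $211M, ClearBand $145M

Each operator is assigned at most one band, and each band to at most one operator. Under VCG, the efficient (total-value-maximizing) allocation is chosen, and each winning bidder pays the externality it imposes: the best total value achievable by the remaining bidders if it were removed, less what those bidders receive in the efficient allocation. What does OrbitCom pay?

Efficient allocation: OrbitCom→Band E ($750M), Solara→Band C ($699M), Pulse→Band G ($676M), ClearBand→Band D ($964M); total welfare W = $3089M.
OrbitCom receives Band E at value $750M, so the others get W − 750 = $2339M.
Without OrbitCom: best allocation of the remaining 3 bidders over all 4 bands is Solara→Band E ($932M), Pulse→Band G ($676M), ClearBand→Band D ($964M), total $2572M.
VCG payment = (others' best without OrbitCom) − (others' welfare with OrbitCom) = 2572 − 2339 = $233M.

OrbitCom pays $233M.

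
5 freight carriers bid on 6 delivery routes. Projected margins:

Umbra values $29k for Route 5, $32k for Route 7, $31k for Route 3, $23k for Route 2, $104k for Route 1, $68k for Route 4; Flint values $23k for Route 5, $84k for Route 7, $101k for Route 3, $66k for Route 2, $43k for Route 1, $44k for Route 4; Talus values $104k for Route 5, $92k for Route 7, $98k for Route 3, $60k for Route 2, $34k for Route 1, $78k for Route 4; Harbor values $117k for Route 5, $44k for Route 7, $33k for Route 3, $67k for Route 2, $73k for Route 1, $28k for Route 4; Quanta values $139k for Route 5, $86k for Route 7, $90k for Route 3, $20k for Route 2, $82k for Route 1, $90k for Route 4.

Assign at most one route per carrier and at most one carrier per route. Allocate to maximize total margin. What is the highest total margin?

Treat this as an assignment problem: match each carrier to one route.
Optimal: Umbra→Route 1 ($104k), Flint→Route 3 ($101k), Talus→Route 7 ($92k), Harbor→Route 5 ($117k), Quanta→Route 4 ($90k) — total 104+101+92+117+90 = $504k.
Swapping Harbor↔Flint (Harbor→Route 3 $33k, Flint→Route 5 $23k) loses 162.

Maximum total: $504k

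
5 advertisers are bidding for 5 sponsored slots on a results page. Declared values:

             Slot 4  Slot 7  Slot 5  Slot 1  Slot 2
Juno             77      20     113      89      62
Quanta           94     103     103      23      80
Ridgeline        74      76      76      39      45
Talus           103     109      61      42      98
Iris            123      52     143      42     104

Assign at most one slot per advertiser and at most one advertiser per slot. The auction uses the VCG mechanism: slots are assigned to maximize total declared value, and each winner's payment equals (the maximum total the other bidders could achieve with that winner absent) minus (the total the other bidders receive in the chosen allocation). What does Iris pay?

Iris pays $24.

Efficient allocation: Juno→Slot 1 ($89), Quanta→Slot 7 ($103), Ridgeline→Slot 4 ($74), Talus→Slot 2 ($98), Iris→Slot 5 ($143); total welfare W = $507.
Iris receives Slot 5 at value $143, so the others get W − 143 = $364.
Without Iris: best allocation of the remaining 4 bidders over all 5 slots is Juno→Slot 5 ($113), Quanta→Slot 7 ($103), Ridgeline→Slot 4 ($74), Talus→Slot 2 ($98), total $388.
VCG payment = (others' best without Iris) − (others' welfare with Iris) = 388 − 364 = $24.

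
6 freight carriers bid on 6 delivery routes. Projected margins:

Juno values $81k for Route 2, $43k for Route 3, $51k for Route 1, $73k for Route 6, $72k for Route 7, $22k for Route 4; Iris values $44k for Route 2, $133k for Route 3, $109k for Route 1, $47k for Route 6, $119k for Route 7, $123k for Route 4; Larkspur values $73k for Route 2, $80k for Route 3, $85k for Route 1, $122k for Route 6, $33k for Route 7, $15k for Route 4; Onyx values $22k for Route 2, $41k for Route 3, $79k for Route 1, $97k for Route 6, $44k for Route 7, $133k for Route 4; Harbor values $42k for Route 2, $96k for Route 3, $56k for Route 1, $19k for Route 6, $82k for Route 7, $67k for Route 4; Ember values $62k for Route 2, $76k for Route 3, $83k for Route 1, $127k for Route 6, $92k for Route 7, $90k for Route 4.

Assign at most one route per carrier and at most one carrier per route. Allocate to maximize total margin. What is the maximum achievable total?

Treat this as an assignment problem: match each carrier to one route.
Optimal: Juno→Route 2 ($81k), Iris→Route 3 ($133k), Larkspur→Route 1 ($85k), Onyx→Route 4 ($133k), Harbor→Route 7 ($82k), Ember→Route 6 ($127k) — total 81+133+85+133+82+127 = $641k.
Row-greedy (each carrier in turn takes its best remaining route) gives $634k, worse by 7.
No other one-to-one assignment exceeds $641k.

Maximum total: $641k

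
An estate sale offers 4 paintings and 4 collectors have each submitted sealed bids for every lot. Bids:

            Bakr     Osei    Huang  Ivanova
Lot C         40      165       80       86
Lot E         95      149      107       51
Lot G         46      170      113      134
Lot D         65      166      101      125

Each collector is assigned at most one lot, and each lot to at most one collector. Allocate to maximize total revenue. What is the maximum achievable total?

Max total: $498

Optimal: Bakr→Lot E ($95), Osei→Lot C ($165), Huang→Lot G ($113), Ivanova→Lot D ($125) — total 95+165+113+125 = $498.
Max-entry greedy (repeatedly take the single best remaining cell) gives $442, worse by 56.
No other one-to-one assignment exceeds $498.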